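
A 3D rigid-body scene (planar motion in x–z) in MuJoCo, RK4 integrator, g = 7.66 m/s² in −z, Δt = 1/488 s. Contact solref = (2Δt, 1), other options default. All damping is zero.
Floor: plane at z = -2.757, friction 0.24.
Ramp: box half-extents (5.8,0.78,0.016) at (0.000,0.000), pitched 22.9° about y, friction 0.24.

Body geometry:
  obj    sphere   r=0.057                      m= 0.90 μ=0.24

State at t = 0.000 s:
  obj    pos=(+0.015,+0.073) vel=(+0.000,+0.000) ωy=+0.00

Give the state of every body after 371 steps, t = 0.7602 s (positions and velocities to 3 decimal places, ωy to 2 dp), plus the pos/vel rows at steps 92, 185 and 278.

State at t = 0.7602 s:
  obj    pos=(+0.582,-0.167) vel=(+1.491,-0.630) ωy=+28.39

Key-timestep trajectory:
   step    t(s)  obj.x    obj.z    obj.vx   obj.vz 
     92  0.1885   +0.050  +0.058  +0.370  -0.156
    185  0.3791   +0.156  +0.013  +0.744  -0.314
    278  0.5697   +0.333  -0.062  +1.117  -0.472


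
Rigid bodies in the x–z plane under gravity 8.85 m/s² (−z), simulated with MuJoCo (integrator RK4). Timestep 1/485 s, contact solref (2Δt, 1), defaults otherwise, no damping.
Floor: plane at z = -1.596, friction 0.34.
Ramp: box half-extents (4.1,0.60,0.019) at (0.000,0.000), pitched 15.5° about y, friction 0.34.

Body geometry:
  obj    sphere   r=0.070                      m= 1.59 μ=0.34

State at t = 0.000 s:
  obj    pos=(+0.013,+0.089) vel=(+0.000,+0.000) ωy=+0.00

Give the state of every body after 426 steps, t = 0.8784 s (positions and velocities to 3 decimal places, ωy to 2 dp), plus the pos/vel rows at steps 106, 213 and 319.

State at t = 0.8784 s:
  obj    pos=(+0.641,-0.085) vel=(+1.430,-0.397) ωy=+21.20

Key-timestep trajectory:
   step    t(s)  obj.x    obj.z    obj.vx   obj.vz 
    106  0.2186   +0.052  +0.078  +0.356  -0.099
    213  0.4392   +0.170  +0.045  +0.715  -0.198
    319  0.6577   +0.365  -0.009  +1.071  -0.297


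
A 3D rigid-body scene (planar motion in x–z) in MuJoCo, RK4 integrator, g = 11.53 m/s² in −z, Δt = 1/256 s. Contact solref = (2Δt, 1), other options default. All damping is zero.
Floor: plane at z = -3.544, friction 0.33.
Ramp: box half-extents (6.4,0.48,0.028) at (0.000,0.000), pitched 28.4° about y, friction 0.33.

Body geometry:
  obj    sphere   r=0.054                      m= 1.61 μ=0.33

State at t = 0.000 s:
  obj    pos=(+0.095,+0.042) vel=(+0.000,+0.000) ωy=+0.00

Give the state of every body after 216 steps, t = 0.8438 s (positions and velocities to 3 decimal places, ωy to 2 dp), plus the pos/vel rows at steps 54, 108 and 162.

State at t = 0.8438 s:
  obj    pos=(+1.322,-0.621) vel=(+2.907,-1.572) ωy=+61.20

Key-timestep trajectory:
   step    t(s)  obj.x    obj.z    obj.vx   obj.vz 
     54  0.2109   +0.172  +0.000  +0.727  -0.393
    108  0.4219   +0.402  -0.124  +1.454  -0.786
    162  0.6328   +0.785  -0.331  +2.181  -1.179


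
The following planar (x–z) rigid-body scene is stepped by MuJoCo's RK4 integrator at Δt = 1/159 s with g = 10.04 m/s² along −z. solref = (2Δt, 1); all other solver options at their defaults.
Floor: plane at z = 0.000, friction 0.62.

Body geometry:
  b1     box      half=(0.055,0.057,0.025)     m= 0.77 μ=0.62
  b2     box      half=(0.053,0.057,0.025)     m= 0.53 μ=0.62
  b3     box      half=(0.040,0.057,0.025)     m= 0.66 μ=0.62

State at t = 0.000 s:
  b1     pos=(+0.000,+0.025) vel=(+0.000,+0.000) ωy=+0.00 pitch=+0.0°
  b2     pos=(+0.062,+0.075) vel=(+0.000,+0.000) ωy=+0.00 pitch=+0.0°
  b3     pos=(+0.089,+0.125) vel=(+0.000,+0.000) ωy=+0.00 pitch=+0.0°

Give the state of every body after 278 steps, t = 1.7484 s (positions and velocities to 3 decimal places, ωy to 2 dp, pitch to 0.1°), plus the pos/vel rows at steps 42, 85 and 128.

State at t = 1.7484 s:
  b1     pos=(+0.000,+0.025) vel=(+0.000,+0.000) ωy=+0.00 pitch=+0.0°
  b2     pos=(+0.113,+0.053) vel=(+0.000,+0.000) ωy=+0.00 pitch=+90.0°
  b3     pos=(+0.238,+0.025) vel=(+0.000,+0.000) ωy=+0.00 pitch=+180.0°

Key-timestep trajectory:
   step    t(s)  b1.x    b1.z    b1.vx   b1.vz   b2.x    b2.z    b2.vx   b2.vz   b3.x    b3.z    b3.vx   b3.vz 
     42  0.2642   +0.000  +0.025  +0.000  +0.000   +0.099  +0.058  +0.241  -0.065   +0.179  +0.043  +0.347  +0.204
     85  0.5346   +0.000  +0.025  +0.000  +0.000   +0.128  +0.058  -0.074  -0.014   +0.238  +0.025  +0.000  +0.001
    128  0.8050   +0.000  +0.025  +0.000  +0.000   +0.115  +0.053  +0.086  +0.052   +0.238  +0.025  +0.000  +0.000


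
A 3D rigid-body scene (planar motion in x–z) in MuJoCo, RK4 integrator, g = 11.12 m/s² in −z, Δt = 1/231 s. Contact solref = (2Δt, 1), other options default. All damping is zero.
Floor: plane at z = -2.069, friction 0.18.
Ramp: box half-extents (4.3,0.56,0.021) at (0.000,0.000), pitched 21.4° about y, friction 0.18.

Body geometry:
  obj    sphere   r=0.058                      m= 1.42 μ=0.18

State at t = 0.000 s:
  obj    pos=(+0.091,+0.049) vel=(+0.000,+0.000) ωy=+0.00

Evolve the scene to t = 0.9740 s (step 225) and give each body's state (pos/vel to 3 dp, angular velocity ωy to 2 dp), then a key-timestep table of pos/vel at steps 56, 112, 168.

State at t = 0.9740 s:
  obj    pos=(+1.371,-0.453) vel=(+2.628,-1.030) ωy=+48.66

Key-timestep trajectory:
   step    t(s)  obj.x    obj.z    obj.vx   obj.vz 
     56  0.2424   +0.170  +0.018  +0.654  -0.256
    112  0.4848   +0.408  -0.075  +1.308  -0.513
    168  0.7273   +0.805  -0.231  +1.963  -0.769


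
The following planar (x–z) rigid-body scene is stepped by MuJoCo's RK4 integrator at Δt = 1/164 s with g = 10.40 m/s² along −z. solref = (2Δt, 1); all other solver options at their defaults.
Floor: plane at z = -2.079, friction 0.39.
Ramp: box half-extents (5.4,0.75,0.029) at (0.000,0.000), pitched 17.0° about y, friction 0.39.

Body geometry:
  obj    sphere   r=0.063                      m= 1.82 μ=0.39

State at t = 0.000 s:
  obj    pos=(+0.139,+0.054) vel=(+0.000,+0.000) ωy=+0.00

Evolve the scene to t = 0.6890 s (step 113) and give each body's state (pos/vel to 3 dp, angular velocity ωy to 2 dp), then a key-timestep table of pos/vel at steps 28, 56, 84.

State at t = 0.6890 s:
  obj    pos=(+0.632,-0.097) vel=(+1.431,-0.438) ωy=+23.75

Key-timestep trajectory:
   step    t(s)  obj.x    obj.z    obj.vx   obj.vz 
     28  0.1707   +0.169  +0.044  +0.355  -0.108
     56  0.3415   +0.260  +0.017  +0.709  -0.217
     84  0.5122   +0.411  -0.030  +1.064  -0.325


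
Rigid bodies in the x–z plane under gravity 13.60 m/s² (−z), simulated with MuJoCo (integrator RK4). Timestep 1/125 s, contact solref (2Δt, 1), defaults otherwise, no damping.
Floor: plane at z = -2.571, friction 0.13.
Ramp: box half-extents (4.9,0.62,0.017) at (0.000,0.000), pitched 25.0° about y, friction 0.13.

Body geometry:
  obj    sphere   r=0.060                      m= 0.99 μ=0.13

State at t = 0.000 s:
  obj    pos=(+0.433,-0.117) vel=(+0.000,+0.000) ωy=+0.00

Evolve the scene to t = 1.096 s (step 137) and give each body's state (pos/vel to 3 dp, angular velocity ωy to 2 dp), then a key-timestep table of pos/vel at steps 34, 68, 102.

State at t = 1.096 s:
  obj    pos=(+2.690,-1.169) vel=(+4.123,-1.904) ωy=+73.15

Key-timestep trajectory:
   step    t(s)  obj.x    obj.z    obj.vx   obj.vz 
     34  0.2720   +0.572  -0.182  +1.025  -0.467
     68  0.5440   +0.989  -0.376  +2.049  -0.939
    102  0.8160   +1.684  -0.700  +3.071  -1.415


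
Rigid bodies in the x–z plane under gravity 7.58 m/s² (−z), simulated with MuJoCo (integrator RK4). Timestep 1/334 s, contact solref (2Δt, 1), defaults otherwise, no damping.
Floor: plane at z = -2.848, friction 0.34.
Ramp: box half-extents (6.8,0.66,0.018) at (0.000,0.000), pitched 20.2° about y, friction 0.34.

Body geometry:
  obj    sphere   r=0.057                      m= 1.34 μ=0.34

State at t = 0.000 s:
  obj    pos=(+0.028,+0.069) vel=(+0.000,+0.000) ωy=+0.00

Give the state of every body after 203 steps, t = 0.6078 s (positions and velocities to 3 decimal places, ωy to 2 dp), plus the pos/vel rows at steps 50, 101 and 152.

State at t = 0.6078 s:
  obj    pos=(+0.352,-0.050) vel=(+1.066,-0.392) ωy=+19.93

Key-timestep trajectory:
   step    t(s)  obj.x    obj.z    obj.vx   obj.vz 
     50  0.1497   +0.048  +0.062  +0.263  -0.097
    101  0.3024   +0.108  +0.040  +0.531  -0.195
    152  0.4551   +0.210  +0.003  +0.799  -0.294


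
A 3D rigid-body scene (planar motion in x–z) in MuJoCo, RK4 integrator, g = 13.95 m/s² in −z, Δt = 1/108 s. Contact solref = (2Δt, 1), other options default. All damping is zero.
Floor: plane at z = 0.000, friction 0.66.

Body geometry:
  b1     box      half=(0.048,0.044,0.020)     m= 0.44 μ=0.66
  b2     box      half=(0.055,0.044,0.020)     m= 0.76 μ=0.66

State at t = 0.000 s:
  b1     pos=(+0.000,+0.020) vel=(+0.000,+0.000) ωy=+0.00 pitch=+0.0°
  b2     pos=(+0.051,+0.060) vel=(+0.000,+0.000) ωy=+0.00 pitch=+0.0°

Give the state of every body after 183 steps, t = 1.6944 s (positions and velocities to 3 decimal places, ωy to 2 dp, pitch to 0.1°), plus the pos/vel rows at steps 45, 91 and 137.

State at t = 1.6944 s:
  b1     pos=(-0.003,+0.020) vel=(-0.002,+0.000) ωy=+0.00 pitch=+0.0°
  b2     pos=(+0.063,+0.051) vel=(+0.000,-0.001) ωy=-0.05 pitch=+40.8°

Key-timestep trajectory:
   step    t(s)  b1.x    b1.z    b1.vx   b1.vz   b2.x    b2.z    b2.vx   b2.vz 
     45  0.4167   +0.000  +0.020  -0.002  +0.000   +0.063  +0.053  -0.002  +0.002
     91  0.8426   -0.001  +0.020  -0.002  +0.000   +0.063  +0.052  +0.000  -0.001
    137  1.2685   -0.002  +0.020  -0.002  +0.000   +0.063  +0.052  +0.000  -0.001


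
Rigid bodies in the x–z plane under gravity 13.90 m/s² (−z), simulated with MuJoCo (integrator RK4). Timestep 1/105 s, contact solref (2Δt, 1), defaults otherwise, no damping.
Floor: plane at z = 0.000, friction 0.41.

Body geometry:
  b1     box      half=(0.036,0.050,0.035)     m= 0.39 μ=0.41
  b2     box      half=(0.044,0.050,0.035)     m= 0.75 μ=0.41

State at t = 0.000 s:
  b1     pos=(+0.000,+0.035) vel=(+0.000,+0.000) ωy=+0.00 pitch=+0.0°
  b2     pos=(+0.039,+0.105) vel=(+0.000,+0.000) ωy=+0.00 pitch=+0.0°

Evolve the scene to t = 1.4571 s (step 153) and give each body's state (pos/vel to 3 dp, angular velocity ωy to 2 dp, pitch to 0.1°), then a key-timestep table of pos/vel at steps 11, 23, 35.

State at t = 1.4571 s:
  b1     pos=(+0.000,+0.035) vel=(+0.000,+0.000) ωy=+0.00 pitch=+0.0°
  b2     pos=(+0.084,+0.044) vel=(+0.000,+0.000) ωy=+0.00 pitch=+90.0°

Key-timestep trajectory:
   step    t(s)  b1.x    b1.z    b1.vx   b1.vz   b2.x    b2.z    b2.vx   b2.vz 
     11  0.1048   +0.000  +0.035  -0.001  +0.002   +0.043  +0.104  +0.093  -0.015
     23  0.2190   +0.000  +0.035  -0.002  +0.000   +0.067  +0.087  +0.325  -0.473
     35  0.3333   +0.000  +0.035  +0.000  +0.000   +0.086  +0.042  -0.077  +0.082


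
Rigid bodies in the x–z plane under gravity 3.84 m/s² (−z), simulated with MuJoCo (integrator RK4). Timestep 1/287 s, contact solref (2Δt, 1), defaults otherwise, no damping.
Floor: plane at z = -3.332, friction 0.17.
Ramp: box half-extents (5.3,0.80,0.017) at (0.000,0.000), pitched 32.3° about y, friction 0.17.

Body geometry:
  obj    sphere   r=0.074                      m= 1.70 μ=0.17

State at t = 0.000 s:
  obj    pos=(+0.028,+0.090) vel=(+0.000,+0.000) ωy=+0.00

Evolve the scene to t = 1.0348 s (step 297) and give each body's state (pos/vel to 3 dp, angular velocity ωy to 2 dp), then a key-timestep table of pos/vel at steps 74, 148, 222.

State at t = 1.0348 s:
  obj    pos=(+0.707,-0.339) vel=(+1.312,-0.831) ωy=+19.28

Key-timestep trajectory:
   step    t(s)  obj.x    obj.z    obj.vx   obj.vz 
     74  0.2578   +0.070  +0.063  +0.326  -0.209
    148  0.5157   +0.197  -0.017  +0.654  -0.414
    222  0.7735   +0.407  -0.150  +0.980  -0.622


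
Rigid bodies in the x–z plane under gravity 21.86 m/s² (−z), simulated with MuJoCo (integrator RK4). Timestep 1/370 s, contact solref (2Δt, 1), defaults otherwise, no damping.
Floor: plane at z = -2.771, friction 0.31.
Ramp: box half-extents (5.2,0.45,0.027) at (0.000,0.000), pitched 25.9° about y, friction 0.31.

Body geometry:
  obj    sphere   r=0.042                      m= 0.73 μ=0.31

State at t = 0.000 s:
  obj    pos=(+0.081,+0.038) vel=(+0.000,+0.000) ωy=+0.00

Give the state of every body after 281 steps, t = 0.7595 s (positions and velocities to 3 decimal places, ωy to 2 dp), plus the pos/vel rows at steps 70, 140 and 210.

State at t = 0.7595 s:
  obj    pos=(+1.850,-0.822) vel=(+4.659,-2.263) ωy=+123.31

Key-timestep trajectory:
   step    t(s)  obj.x    obj.z    obj.vx   obj.vz 
     70  0.1892   +0.191  -0.016  +1.161  -0.564
    140  0.3784   +0.520  -0.176  +2.322  -1.127
    210  0.5676   +1.069  -0.442  +3.482  -1.691


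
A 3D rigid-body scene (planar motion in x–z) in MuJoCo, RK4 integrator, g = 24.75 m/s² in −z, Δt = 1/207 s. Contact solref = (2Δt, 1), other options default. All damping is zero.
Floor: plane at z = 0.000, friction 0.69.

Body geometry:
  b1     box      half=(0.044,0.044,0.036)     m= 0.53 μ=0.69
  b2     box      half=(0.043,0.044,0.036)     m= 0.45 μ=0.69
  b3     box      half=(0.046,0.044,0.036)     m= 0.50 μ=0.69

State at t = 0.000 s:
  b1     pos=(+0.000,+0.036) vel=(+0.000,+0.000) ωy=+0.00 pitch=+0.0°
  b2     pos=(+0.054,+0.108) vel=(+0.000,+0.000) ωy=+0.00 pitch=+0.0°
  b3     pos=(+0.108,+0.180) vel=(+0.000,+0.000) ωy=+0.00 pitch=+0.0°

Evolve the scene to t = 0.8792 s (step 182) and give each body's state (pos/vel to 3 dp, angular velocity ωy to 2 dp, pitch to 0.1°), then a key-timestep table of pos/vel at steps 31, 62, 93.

State at t = 0.8792 s:
  b1     pos=(+0.000,+0.036) vel=(+0.000,+0.000) ωy=+0.00 pitch=+0.0°
  b2     pos=(+0.095,+0.043) vel=(+0.000,+0.000) ωy=+0.00 pitch=+90.0°
  b3     pos=(+0.303,+0.036) vel=(+0.000,+0.000) ωy=+0.00 pitch=+180.0°

Key-timestep trajectory:
   step    t(s)  b1.x    b1.z    b1.vx   b1.vz   b2.x    b2.z    b2.vx   b2.vz   b3.x    b3.z    b3.vx   b3.vz 
     31  0.1498   +0.000  +0.036  +0.000  +0.000   +0.090  +0.054  +0.387  -1.450   +0.195  +0.049  +0.930  -0.131
     62  0.2995   +0.000  +0.036  +0.000  +0.000   +0.095  +0.043  +0.000  +0.000   +0.253  +0.058  +0.098  +0.005
     93  0.4493   +0.000  +0.036  +0.000  +0.000   +0.095  +0.043  +0.000  +0.000   +0.274  +0.056  +0.317  -0.088


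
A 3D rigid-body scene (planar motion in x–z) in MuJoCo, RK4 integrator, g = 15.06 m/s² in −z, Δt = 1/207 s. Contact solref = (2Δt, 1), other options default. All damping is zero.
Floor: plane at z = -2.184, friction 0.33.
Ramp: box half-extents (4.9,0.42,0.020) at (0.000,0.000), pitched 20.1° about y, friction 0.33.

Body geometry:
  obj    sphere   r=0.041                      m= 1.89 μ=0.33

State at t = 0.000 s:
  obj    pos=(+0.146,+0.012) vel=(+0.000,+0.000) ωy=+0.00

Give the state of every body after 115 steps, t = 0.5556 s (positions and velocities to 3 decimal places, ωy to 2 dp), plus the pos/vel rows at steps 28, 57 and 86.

State at t = 0.5556 s:
  obj    pos=(+0.682,-0.185) vel=(+1.929,-0.706) ωy=+50.07

Key-timestep trajectory:
   step    t(s)  obj.x    obj.z    obj.vx   obj.vz 
     28  0.1353   +0.178  +0.000  +0.470  -0.172
     57  0.2754   +0.278  -0.037  +0.956  -0.350
     86  0.4155   +0.446  -0.098  +1.442  -0.528


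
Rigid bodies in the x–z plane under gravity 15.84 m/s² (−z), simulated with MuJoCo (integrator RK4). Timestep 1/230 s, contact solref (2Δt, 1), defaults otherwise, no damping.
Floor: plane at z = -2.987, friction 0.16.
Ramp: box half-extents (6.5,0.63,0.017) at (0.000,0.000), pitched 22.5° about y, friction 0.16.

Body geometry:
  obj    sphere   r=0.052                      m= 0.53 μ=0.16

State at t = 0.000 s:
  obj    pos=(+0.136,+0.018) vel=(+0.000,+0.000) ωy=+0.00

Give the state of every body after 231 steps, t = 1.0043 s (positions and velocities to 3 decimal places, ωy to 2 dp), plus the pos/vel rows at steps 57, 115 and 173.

State at t = 1.0043 s:
  obj    pos=(+2.154,-0.818) vel=(+4.018,-1.664) ωy=+83.61

Key-timestep trajectory:
   step    t(s)  obj.x    obj.z    obj.vx   obj.vz 
     57  0.2478   +0.259  -0.033  +0.992  -0.411
    115  0.5000   +0.636  -0.189  +2.000  -0.829
    173  0.7522   +1.268  -0.451  +3.009  -1.246


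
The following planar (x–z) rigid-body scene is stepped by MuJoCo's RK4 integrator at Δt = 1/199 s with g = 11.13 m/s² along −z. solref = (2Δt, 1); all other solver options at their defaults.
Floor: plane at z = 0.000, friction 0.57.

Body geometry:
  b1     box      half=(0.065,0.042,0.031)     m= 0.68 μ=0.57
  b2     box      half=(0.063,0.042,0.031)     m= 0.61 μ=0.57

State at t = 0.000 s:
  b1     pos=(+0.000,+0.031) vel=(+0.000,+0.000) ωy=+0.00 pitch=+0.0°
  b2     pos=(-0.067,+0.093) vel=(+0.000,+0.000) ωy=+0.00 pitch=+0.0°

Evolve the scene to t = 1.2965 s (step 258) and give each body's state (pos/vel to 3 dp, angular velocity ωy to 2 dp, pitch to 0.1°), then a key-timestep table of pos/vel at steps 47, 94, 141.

State at t = 1.2965 s:
  b1     pos=(+0.000,+0.031) vel=(+0.000,+0.000) ωy=+0.00 pitch=+0.0°
  b2     pos=(-0.223,+0.031) vel=(+0.000,+0.000) ωy=+0.00 pitch=+180.0°

Key-timestep trajectory:
   step    t(s)  b1.x    b1.z    b1.vx   b1.vz   b2.x    b2.z    b2.vx   b2.vz 
     47  0.2362   +0.000  +0.031  +0.000  +0.000   -0.080  +0.089  -0.152  -0.089
     94  0.4724   +0.000  +0.031  +0.000  +0.000   -0.145  +0.069  -0.173  +0.020
    141  0.7085   +0.000  +0.031  +0.000  +0.000   -0.174  +0.068  -0.192  -0.046


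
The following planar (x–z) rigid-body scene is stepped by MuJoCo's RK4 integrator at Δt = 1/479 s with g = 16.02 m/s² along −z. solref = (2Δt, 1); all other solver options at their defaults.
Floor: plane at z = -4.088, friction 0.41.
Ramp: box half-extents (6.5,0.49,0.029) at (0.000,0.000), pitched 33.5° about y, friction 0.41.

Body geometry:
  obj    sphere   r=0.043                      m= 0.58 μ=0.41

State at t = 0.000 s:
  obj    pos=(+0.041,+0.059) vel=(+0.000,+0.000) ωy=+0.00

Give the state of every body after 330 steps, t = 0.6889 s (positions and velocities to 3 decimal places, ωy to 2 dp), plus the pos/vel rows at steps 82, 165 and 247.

State at t = 0.6889 s:
  obj    pos=(+1.291,-0.768) vel=(+3.628,-2.402) ωy=+101.18

Key-timestep trajectory:
   step    t(s)  obj.x    obj.z    obj.vx   obj.vz 
     82  0.1712   +0.118  +0.008  +0.902  -0.597
    165  0.3445   +0.354  -0.148  +1.814  -1.201
    247  0.5157   +0.741  -0.404  +2.716  -1.798


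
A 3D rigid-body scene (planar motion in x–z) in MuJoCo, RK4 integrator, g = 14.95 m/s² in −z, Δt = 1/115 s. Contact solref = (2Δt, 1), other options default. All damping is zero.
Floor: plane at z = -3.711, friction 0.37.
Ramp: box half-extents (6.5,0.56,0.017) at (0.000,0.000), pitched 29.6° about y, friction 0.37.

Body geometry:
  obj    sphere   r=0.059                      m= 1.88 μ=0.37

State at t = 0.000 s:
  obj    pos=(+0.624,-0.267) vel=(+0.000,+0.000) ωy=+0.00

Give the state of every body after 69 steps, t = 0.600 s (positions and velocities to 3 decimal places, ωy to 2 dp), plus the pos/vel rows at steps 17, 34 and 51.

State at t = 0.600 s:
  obj    pos=(+1.450,-0.736) vel=(+2.752,-1.563) ωy=+53.62

Key-timestep trajectory:
   step    t(s)  obj.x    obj.z    obj.vx   obj.vz 
     17  0.1478   +0.674  -0.296  +0.678  -0.385
     34  0.2957   +0.825  -0.381  +1.356  -0.770
     51  0.4435   +1.075  -0.523  +2.034  -1.155


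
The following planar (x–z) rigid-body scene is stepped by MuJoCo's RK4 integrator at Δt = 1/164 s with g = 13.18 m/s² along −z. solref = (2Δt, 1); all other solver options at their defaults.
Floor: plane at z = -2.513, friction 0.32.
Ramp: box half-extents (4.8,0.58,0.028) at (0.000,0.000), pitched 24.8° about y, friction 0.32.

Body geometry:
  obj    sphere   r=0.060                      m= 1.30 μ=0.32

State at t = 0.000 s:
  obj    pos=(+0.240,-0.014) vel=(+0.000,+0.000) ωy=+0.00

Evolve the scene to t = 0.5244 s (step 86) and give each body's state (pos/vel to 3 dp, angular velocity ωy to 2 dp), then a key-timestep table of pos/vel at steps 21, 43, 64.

State at t = 0.5244 s:
  obj    pos=(+0.733,-0.242) vel=(+1.880,-0.869) ωy=+34.50

Key-timestep trajectory:
   step    t(s)  obj.x    obj.z    obj.vx   obj.vz 
     21  0.1280   +0.269  -0.028  +0.459  -0.212
     43  0.2622   +0.363  -0.071  +0.940  -0.434
     64  0.3902   +0.513  -0.140  +1.399  -0.646


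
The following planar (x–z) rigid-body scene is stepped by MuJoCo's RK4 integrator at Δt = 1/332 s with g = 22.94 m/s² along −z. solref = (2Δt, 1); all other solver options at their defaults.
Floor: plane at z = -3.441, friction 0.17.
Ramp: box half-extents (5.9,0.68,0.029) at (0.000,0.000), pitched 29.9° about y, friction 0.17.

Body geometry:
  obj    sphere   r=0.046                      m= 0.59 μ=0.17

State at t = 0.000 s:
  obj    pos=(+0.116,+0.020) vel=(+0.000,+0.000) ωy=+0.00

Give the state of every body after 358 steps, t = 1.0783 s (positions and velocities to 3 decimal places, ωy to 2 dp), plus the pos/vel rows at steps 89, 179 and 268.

State at t = 1.0783 s:
  obj    pos=(+4.233,-2.348) vel=(+7.636,-4.391) ωy=+191.44

Key-timestep trajectory:
   step    t(s)  obj.x    obj.z    obj.vx   obj.vz 
     89  0.2681   +0.371  -0.127  +1.899  -1.092
    179  0.5392   +1.145  -0.572  +3.818  -2.196
    268  0.8072   +2.423  -1.307  +5.716  -3.287


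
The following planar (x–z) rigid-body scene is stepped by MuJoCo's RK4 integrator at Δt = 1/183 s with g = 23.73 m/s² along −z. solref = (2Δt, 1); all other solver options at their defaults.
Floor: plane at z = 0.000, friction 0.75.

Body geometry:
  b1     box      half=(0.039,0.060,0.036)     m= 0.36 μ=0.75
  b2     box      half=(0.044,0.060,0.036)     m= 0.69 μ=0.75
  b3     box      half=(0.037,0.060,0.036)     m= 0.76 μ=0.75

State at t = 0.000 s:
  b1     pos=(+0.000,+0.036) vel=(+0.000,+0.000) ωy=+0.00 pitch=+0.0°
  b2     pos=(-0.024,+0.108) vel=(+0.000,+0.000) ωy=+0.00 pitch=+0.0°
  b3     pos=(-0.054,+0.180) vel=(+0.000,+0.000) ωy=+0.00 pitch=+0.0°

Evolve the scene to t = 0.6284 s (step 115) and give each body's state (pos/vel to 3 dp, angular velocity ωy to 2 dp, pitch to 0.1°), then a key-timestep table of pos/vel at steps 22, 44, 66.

State at t = 0.6284 s:
  b1     pos=(+0.001,+0.036) vel=(+0.000,+0.000) ωy=+0.00 pitch=+0.0°
  b2     pos=(-0.080,+0.044) vel=(+0.000,+0.000) ωy=+0.00 pitch=-90.0°
  b3     pos=(-0.177,+0.037) vel=(+0.000,+0.000) ωy=+0.00 pitch=-90.0°

Key-timestep trajectory:
   step    t(s)  b1.x    b1.z    b1.vx   b1.vz   b2.x    b2.z    b2.vx   b2.vz   b3.x    b3.z    b3.vx   b3.vz 
     22  0.1202   +0.000  +0.036  +0.001  +0.000   -0.027  +0.108  -0.046  +0.016   -0.062  +0.178  -0.134  -0.029
     44  0.2404   +0.000  +0.036  +0.004  +0.001   -0.043  +0.110  -0.282  -0.023   -0.103  +0.160  -0.643  -0.488
     66  0.3607   +0.001  +0.036  +0.000  +0.000   -0.086  +0.042  +0.305  +0.016   -0.178  +0.033  +0.062  +0.213


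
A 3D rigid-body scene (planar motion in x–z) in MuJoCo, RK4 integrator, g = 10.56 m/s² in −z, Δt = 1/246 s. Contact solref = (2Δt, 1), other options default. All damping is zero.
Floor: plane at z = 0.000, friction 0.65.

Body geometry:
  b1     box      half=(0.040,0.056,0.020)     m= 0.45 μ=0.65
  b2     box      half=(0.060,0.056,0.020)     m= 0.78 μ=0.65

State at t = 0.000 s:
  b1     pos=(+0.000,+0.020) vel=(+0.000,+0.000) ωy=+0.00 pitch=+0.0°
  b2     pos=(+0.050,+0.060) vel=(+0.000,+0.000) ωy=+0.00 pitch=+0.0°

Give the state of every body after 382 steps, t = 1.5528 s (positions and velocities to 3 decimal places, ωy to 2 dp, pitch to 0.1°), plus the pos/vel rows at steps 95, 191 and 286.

State at t = 1.5528 s:
  b1     pos=(-0.001,+0.020) vel=(-0.001,+0.000) ωy=+0.00 pitch=+0.0°
  b2     pos=(+0.059,+0.050) vel=(+0.000,+0.000) ωy=-0.01 pitch=+34.5°

Key-timestep trajectory:
   step    t(s)  b1.x    b1.z    b1.vx   b1.vz   b2.x    b2.z    b2.vx   b2.vz 
     95  0.3862   +0.000  +0.020  -0.001  +0.000   +0.059  +0.051  +0.000  +0.000
    191  0.7764   +0.000  +0.020  -0.001  +0.000   +0.059  +0.051  +0.000  +0.000
    286  1.1626   -0.001  +0.020  -0.001  +0.000   +0.059  +0.051  +0.000  +0.000


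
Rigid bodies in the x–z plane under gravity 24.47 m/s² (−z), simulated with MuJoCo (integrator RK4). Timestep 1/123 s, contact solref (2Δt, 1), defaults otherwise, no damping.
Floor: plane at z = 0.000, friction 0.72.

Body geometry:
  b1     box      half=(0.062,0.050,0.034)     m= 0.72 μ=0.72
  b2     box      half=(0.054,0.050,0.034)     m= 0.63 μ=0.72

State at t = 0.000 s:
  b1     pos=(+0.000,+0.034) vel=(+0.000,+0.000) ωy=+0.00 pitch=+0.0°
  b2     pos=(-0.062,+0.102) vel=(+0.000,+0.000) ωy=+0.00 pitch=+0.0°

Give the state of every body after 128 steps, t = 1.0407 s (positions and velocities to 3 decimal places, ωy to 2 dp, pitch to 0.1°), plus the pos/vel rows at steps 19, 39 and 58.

State at t = 1.0407 s:
  b1     pos=(+0.000,+0.034) vel=(+0.000,+0.000) ωy=+0.00 pitch=+0.0°
  b2     pos=(-0.109,+0.054) vel=(+0.000,+0.000) ωy=+0.00 pitch=-90.0°

Key-timestep trajectory:
   step    t(s)  b1.x    b1.z    b1.vx   b1.vz   b2.x    b2.z    b2.vx   b2.vz 
     19  0.1545   +0.000  +0.034  +0.000  +0.000   -0.064  +0.102  -0.031  -0.001
     39  0.3171   +0.000  +0.034  +0.001  +0.001   -0.090  +0.087  -0.367  -0.559
     58  0.4715   +0.000  +0.034  +0.000  +0.000   -0.107  +0.053  +0.212  -0.027


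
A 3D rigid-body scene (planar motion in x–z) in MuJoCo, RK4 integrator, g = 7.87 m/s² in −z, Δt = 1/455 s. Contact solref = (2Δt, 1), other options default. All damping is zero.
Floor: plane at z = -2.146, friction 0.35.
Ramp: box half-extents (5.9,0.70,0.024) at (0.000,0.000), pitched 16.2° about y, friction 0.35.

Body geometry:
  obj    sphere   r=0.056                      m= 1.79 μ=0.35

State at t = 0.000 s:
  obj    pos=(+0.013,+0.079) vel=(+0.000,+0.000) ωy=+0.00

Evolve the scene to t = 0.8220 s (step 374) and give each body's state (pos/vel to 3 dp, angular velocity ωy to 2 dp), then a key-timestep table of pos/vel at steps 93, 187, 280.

State at t = 0.8220 s:
  obj    pos=(+0.522,-0.068) vel=(+1.238,-0.360) ωy=+23.02

Key-timestep trajectory:
   step    t(s)  obj.x    obj.z    obj.vx   obj.vz 
     93  0.2044   +0.045  +0.070  +0.308  -0.089
    187  0.4110   +0.140  +0.043  +0.619  -0.180
    280  0.6154   +0.298  -0.003  +0.927  -0.269


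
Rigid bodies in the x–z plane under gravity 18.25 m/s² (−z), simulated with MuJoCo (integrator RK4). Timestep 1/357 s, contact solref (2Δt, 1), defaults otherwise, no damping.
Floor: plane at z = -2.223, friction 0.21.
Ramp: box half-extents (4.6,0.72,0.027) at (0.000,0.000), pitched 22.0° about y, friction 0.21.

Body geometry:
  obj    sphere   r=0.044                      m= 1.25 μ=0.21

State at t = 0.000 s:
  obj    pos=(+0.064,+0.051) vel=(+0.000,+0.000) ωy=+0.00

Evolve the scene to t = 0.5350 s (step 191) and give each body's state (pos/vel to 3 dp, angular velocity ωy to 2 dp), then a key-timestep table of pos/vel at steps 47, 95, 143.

State at t = 0.5350 s:
  obj    pos=(+0.712,-0.211) vel=(+2.423,-0.979) ωy=+59.37

Key-timestep trajectory:
   step    t(s)  obj.x    obj.z    obj.vx   obj.vz 
     47  0.1317   +0.103  +0.035  +0.596  -0.241
     95  0.2661   +0.224  -0.014  +1.205  -0.487
    143  0.4006   +0.427  -0.096  +1.814  -0.733


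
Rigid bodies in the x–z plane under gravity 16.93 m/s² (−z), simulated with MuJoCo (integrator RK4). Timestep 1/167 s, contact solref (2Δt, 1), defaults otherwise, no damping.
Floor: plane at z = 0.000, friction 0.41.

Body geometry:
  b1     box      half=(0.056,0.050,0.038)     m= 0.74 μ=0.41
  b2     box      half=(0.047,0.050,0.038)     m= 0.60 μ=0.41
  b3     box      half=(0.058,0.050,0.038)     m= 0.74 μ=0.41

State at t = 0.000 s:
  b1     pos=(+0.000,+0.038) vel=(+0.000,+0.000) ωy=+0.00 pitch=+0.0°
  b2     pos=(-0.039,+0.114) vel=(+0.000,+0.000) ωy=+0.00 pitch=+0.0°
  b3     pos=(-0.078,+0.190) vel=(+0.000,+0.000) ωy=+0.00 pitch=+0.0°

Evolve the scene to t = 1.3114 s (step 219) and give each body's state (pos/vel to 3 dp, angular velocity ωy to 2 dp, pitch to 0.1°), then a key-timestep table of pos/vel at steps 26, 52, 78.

State at t = 1.3114 s:
  b1     pos=(+0.000,+0.038) vel=(+0.000,+0.000) ωy=+0.00 pitch=+0.0°
  b2     pos=(-0.113,+0.047) vel=(+0.000,+0.000) ωy=+0.00 pitch=-90.0°
  b3     pos=(-0.322,+0.038) vel=(+0.000,+0.000) ωy=+0.00 pitch=+180.0°

Key-timestep trajectory:
   step    t(s)  b1.x    b1.z    b1.vx   b1.vz   b2.x    b2.z    b2.vx   b2.vz   b3.x    b3.z    b3.vx   b3.vz 
     26  0.1557   +0.000  +0.038  +0.001  +0.000   -0.045  +0.116  -0.090  +0.026   -0.094  +0.186  -0.250  -0.084
     52  0.3114   +0.000  +0.038  +0.000  +0.000   -0.084  +0.103  -0.471  -0.555   -0.174  +0.103  -0.668  -1.460
     78  0.4671   +0.000  +0.038  +0.000  +0.000   -0.113  +0.047  +0.001  +0.002   -0.275  +0.066  -0.583  -0.201


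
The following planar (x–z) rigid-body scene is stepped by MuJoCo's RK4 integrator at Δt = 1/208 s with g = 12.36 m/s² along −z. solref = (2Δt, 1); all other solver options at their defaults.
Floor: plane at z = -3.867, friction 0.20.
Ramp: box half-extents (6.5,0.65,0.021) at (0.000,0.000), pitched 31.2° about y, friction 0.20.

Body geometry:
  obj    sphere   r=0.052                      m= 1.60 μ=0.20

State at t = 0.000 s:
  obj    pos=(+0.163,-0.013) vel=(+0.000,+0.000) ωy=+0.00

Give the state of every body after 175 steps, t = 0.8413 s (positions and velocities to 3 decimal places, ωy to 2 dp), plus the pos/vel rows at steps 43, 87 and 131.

State at t = 0.8413 s:
  obj    pos=(+1.548,-0.852) vel=(+3.292,-1.993) ωy=+73.97

Key-timestep trajectory:
   step    t(s)  obj.x    obj.z    obj.vx   obj.vz 
     43  0.2067   +0.247  -0.064  +0.809  -0.490
     87  0.4183   +0.505  -0.221  +1.637  -0.991
    131  0.6298   +0.939  -0.483  +2.464  -1.492


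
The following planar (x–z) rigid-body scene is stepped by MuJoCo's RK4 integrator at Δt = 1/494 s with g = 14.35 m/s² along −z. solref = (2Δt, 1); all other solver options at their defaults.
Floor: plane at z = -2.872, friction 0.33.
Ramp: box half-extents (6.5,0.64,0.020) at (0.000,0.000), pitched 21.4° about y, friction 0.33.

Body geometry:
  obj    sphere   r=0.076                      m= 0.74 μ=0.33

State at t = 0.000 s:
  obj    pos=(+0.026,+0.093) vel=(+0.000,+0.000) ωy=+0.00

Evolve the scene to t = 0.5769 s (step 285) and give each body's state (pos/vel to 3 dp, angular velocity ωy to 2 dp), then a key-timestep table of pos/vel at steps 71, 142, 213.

State at t = 0.5769 s:
  obj    pos=(+0.606,-0.134) vel=(+2.009,-0.787) ωy=+28.39

Key-timestep trajectory:
   step    t(s)  obj.x    obj.z    obj.vx   obj.vz 
     71  0.1437   +0.062  +0.079  +0.501  -0.196
    142  0.2874   +0.170  +0.037  +1.001  -0.392
    213  0.4312   +0.350  -0.034  +1.501  -0.588


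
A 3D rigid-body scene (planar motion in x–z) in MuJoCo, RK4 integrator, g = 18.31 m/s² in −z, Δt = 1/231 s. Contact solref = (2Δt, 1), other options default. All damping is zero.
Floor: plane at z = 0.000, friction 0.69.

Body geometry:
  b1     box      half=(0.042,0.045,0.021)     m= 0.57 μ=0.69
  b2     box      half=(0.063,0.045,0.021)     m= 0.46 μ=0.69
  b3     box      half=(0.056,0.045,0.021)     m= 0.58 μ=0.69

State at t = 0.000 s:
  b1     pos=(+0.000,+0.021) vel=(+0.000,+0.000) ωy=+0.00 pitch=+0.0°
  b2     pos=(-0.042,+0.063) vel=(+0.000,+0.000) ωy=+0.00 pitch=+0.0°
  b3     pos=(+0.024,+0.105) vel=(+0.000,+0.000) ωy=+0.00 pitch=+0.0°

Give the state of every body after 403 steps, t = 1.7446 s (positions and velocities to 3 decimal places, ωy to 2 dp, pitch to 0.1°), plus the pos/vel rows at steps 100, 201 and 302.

State at t = 1.7446 s:
  b1     pos=(+0.001,+0.021) vel=(+0.001,+0.000) ωy=+0.00 pitch=+0.0°
  b2     pos=(-0.057,+0.057) vel=(-0.001,-0.001) ωy=+0.02 pitch=-40.1°
  b3     pos=(+0.163,+0.021) vel=(+0.000,+0.000) ωy=+0.00 pitch=+180.0°

Key-timestep trajectory:
   step    t(s)  b1.x    b1.z    b1.vx   b1.vz   b2.x    b2.z    b2.vx   b2.vz   b3.x    b3.z    b3.vx   b3.vz 
    100  0.4329   +0.000  +0.021  +0.000  +0.000   -0.045  +0.063  -0.046  -0.007   +0.163  +0.019  -0.014  +0.130
    201  0.8701   +0.000  +0.021  +0.001  +0.000   -0.056  +0.057  +0.000  -0.001   +0.163  +0.021  +0.000  +0.000
    302  1.3074   +0.000  +0.021  +0.001  +0.000   -0.056  +0.057  -0.001  -0.001   +0.163  +0.021  +0.000  +0.000


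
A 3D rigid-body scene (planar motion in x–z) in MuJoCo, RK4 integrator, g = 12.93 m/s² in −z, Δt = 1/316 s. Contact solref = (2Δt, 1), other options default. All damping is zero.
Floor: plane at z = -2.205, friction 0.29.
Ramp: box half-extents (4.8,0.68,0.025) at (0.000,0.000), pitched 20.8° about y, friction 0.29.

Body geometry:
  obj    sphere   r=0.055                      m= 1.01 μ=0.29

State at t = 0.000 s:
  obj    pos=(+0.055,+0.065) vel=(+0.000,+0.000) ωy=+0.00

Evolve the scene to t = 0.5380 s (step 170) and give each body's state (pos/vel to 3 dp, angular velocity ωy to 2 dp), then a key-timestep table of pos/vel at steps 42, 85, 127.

State at t = 0.5380 s:
  obj    pos=(+0.499,-0.104) vel=(+1.649,-0.627) ωy=+32.07

Key-timestep trajectory:
   step    t(s)  obj.x    obj.z    obj.vx   obj.vz 
     42  0.1329   +0.082  +0.054  +0.408  -0.155
     85  0.2690   +0.166  +0.023  +0.825  -0.313
    127  0.4019   +0.303  -0.029  +1.232  -0.468


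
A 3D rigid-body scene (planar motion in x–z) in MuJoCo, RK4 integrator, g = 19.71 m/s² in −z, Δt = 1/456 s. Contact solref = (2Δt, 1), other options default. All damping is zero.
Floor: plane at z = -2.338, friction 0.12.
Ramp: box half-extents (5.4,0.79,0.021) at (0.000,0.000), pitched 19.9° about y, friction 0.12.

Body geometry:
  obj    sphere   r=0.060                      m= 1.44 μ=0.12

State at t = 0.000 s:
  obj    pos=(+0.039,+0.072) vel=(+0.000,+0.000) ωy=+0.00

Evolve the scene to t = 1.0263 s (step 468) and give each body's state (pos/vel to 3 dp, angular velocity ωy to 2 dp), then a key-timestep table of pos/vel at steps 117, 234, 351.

State at t = 1.0263 s:
  obj    pos=(+2.412,-0.787) vel=(+4.625,-1.674) ωy=+81.96

Key-timestep trajectory:
   step    t(s)  obj.x    obj.z    obj.vx   obj.vz 
    117  0.2566   +0.187  +0.018  +1.156  -0.419
    234  0.5132   +0.632  -0.143  +2.312  -0.837
    351  0.7697   +1.374  -0.411  +3.469  -1.256


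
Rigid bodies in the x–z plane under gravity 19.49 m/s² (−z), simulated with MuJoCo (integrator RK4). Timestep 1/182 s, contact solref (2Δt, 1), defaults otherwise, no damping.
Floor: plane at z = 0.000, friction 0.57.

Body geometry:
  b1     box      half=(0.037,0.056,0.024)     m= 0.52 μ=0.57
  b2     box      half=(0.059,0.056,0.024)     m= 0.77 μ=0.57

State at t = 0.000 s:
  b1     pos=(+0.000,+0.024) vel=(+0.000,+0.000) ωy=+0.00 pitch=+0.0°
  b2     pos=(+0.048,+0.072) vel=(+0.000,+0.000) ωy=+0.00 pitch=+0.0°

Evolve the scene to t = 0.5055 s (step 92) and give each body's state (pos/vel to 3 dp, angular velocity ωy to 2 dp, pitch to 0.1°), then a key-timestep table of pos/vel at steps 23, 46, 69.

State at t = 0.5055 s:
  b1     pos=(-0.001,+0.024) vel=(-0.001,+0.000) ωy=+0.00 pitch=+0.0°
  b2     pos=(+0.061,+0.058) vel=(+0.000,-0.001) ωy=-0.02 pitch=+43.8°

Key-timestep trajectory:
   step    t(s)  b1.x    b1.z    b1.vx   b1.vz   b2.x    b2.z    b2.vx   b2.vz 
     23  0.1264   +0.000  +0.024  +0.000  +0.000   +0.065  +0.057  +0.129  +0.163
     46  0.2527   +0.000  +0.024  -0.001  +0.000   +0.060  +0.058  +0.032  +0.015
     69  0.3791   +0.000  +0.024  -0.001  +0.000   +0.061  +0.058  +0.000  -0.001


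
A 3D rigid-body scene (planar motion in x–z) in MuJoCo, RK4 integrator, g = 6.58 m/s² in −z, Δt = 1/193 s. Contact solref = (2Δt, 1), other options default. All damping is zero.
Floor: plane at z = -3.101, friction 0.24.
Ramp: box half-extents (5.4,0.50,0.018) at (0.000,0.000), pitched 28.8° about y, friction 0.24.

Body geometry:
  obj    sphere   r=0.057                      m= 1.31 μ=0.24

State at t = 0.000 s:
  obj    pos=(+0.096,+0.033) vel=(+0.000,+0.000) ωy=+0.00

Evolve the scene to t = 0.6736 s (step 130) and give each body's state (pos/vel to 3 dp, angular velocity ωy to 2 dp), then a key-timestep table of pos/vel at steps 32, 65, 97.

State at t = 0.6736 s:
  obj    pos=(+0.546,-0.215) vel=(+1.337,-0.735) ωy=+26.75

Key-timestep trajectory:
   step    t(s)  obj.x    obj.z    obj.vx   obj.vz 
     32  0.1658   +0.123  +0.018  +0.329  -0.181
     65  0.3368   +0.209  -0.029  +0.668  -0.367
     97  0.5026   +0.347  -0.105  +0.997  -0.548


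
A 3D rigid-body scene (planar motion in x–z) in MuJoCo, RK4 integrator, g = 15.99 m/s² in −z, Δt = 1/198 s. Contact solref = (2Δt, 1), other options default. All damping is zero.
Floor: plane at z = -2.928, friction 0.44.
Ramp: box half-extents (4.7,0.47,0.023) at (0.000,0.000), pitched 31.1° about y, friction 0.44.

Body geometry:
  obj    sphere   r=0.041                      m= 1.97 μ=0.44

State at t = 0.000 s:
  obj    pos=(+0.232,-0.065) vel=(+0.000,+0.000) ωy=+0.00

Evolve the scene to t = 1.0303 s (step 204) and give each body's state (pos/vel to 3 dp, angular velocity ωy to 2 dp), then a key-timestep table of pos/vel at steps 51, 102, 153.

State at t = 1.0303 s:
  obj    pos=(+2.913,-1.683) vel=(+5.204,-3.139) ωy=+148.23

Key-timestep trajectory:
   step    t(s)  obj.x    obj.z    obj.vx   obj.vz 
     51  0.2576   +0.400  -0.166  +1.301  -0.785
    102  0.5152   +0.902  -0.470  +2.602  -1.570
    153  0.7727   +1.740  -0.975  +3.903  -2.355


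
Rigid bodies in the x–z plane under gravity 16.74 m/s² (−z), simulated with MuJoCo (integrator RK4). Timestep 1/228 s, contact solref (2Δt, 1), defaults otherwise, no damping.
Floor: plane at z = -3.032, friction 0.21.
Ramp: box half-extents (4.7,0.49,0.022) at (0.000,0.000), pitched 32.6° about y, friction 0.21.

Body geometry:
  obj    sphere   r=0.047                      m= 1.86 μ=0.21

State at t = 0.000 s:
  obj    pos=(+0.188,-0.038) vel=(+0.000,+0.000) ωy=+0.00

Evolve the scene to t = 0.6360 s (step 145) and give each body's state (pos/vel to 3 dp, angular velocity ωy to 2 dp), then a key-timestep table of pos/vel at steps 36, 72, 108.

State at t = 0.6360 s:
  obj    pos=(+1.286,-0.740) vel=(+3.452,-2.208) ωy=+87.13

Key-timestep trajectory:
   step    t(s)  obj.x    obj.z    obj.vx   obj.vz 
     36  0.1579   +0.256  -0.082  +0.857  -0.548
     72  0.3158   +0.459  -0.211  +1.714  -1.096
    108  0.4737   +0.797  -0.428  +2.571  -1.644


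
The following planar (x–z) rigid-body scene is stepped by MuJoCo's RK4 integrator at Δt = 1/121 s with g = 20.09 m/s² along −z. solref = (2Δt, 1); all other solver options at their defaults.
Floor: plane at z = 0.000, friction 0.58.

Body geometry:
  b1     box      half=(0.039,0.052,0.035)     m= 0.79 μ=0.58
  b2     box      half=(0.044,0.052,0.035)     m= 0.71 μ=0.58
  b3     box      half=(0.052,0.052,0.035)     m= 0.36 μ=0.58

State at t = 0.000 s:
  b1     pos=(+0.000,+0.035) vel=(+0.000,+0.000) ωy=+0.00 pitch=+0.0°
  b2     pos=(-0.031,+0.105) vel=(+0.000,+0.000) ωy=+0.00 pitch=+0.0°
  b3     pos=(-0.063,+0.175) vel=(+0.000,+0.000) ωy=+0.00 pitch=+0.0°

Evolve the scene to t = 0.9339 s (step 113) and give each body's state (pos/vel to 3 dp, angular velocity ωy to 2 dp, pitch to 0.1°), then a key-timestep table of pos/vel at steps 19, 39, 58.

State at t = 0.9339 s:
  b1     pos=(+0.000,+0.035) vel=(+0.000,+0.000) ωy=+0.00 pitch=+0.0°
  b2     pos=(-0.083,+0.044) vel=(+0.000,+0.000) ωy=+0.00 pitch=-90.0°
  b3     pos=(-0.183,+0.052) vel=(+0.000,+0.000) ωy=+0.00 pitch=-90.0°

Key-timestep trajectory:
   step    t(s)  b1.x    b1.z    b1.vx   b1.vz   b2.x    b2.z    b2.vx   b2.vz   b3.x    b3.z    b3.vx   b3.vz 
     19  0.1570   +0.000  +0.035  +0.001  +0.000   -0.037  +0.106  -0.110  +0.006   -0.081  +0.169  -0.312  -0.131
     39  0.3223   +0.000  +0.035  +0.000  +0.000   -0.087  +0.040  -0.314  -1.228   -0.184  +0.047  -0.404  +0.208
     58  0.4793   +0.000  +0.035  +0.000  +0.000   -0.083  +0.044  +0.000  +0.001   -0.178  +0.051  +0.091  +0.099
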